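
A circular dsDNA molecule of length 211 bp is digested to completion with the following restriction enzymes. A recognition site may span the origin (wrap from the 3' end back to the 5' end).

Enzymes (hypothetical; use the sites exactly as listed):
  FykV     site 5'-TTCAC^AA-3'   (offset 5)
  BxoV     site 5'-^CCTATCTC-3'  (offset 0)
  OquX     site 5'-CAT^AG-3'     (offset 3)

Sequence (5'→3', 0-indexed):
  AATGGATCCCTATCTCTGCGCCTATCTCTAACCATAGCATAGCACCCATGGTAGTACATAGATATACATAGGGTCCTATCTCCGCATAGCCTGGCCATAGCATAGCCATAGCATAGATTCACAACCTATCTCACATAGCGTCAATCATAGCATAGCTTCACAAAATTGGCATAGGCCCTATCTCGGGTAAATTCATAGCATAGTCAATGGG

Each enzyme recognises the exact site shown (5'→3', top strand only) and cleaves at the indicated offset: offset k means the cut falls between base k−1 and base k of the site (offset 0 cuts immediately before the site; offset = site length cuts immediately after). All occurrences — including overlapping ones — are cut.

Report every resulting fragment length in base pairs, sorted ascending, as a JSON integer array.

[2,4,5,5,5,5,5,5,6,8,8,10,11,11,12,12,12,13,15,18,19,20]

Site scan:
  FykV TTCACAA/5: at [117, 156] ⇒ [122, 161]
  BxoV CCTATCTC/0: at [8, 20, 74, 124, 176] ⇒ [8, 20, 74, 124, 176]
  OquX CATAG/3: at [32, 37, 56, 66, 84, 95, 100, 106, 111, 133, 145, 150, 169, 193, 198] ⇒ [35, 40, 59, 69, 87, 98, 103, 109, 114, 136, 148, 153, 172, 196, 201]

Pooled cuts: [8, 20, 35, 40, 59, 69, 74, 87, 98, 103, 109, 114, 122, 124, 136, 148, 153, 161, 172, 176, 196, 201]

Fragment lengths:
  8→20: 12 bp
  20→35: 15 bp
  35→40: 5 bp
  40→59: 19 bp
  59→69: 10 bp
  69→74: 5 bp
  74→87: 13 bp
  87→98: 11 bp
  98→103: 5 bp
  103→109: 6 bp
  109→114: 5 bp
  114→122: 8 bp
  122→124: 2 bp
  124→136: 12 bp
  136→148: 12 bp
  148→153: 5 bp
  153→161: 8 bp
  161→172: 11 bp
  172→176: 4 bp
  176→196: 20 bp
  196→201: 5 bp
  201→8 (wrap): 211-201+8 = 18 bp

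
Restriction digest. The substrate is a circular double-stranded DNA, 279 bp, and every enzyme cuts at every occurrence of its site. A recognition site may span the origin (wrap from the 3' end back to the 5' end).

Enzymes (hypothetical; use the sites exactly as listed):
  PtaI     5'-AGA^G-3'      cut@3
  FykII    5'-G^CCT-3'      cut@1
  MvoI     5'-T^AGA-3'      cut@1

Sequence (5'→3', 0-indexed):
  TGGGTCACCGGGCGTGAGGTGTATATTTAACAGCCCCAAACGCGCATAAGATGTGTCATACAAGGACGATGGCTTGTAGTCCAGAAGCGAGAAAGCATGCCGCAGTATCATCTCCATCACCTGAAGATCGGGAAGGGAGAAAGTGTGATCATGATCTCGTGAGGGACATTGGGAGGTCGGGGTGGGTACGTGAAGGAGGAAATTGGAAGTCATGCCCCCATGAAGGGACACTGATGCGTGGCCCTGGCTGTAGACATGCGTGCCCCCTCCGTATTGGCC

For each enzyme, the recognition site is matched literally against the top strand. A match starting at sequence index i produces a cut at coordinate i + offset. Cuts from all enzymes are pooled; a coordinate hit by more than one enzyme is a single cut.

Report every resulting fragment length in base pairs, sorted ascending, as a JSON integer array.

[26,253]

Per-enzyme occurrences:
  PtaI (AGAG, off=3): no sites
  FykII GCCT/1: at [276] ⇒ [277]
  MvoI TAGA/1: at [250] ⇒ [251]

All cut coordinates (distinct, sorted): [251, 277]

Fragment lengths:
  251→277: 26 bp
  277→251 (wrap): 279-277+251 = 253 bp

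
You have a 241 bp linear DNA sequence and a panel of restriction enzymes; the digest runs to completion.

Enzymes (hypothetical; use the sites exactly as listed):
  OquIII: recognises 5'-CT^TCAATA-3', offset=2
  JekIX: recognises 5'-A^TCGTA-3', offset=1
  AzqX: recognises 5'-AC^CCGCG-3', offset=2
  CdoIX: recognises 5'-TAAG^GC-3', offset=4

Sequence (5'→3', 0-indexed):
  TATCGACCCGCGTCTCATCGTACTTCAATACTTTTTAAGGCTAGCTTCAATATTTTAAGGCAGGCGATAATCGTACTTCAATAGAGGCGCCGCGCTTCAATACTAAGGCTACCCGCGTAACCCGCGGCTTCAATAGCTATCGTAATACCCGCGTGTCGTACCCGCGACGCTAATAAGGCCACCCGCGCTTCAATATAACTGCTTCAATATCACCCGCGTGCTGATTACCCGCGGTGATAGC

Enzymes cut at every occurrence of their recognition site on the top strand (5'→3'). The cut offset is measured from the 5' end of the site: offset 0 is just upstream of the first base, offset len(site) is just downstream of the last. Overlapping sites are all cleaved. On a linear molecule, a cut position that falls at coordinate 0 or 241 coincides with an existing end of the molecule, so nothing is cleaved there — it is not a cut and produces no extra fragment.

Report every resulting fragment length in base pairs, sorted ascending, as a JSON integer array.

[5,5,7,7,7,7,7,8,9,9,10,10,10,11,11,13,13,13,14,15,15,16,19]

Site scan:
  OquIII (CTTCAATA, off=2): starts [22, 44, 75, 94, 127, 187, 201] → cuts [24, 46, 77, 96, 129, 189, 203]
  JekIX (ATCGTA, off=1): starts [16, 69, 138] → cuts [17, 70, 139]
  AzqX (ACCCGCG, off=2): starts [5, 110, 119, 146, 159, 180, 211, 226] → cuts [7, 112, 121, 148, 161, 182, 213, 228]
  CdoIX (TAAGGC, off=4): starts [35, 55, 103, 173] → cuts [39, 59, 107, 177]

Pooled cuts: [7, 17, 24, 39, 46, 59, 70, 77, 96, 107, 112, 121, 129, 139, 148, 161, 177, 182, 189, 203, 213, 228]

Fragments:
  [0,7): 7 bp
  [7,17): 10 bp
  [17,24): 7 bp
  [24,39): 15 bp
  [39,46): 7 bp
  [46,59): 13 bp
  [59,70): 11 bp
  [70,77): 7 bp
  [77,96): 19 bp
  [96,107): 11 bp
  [107,112): 5 bp
  [112,121): 9 bp
  [121,129): 8 bp
  [129,139): 10 bp
  [139,148): 9 bp
  [148,161): 13 bp
  [161,177): 16 bp
  [177,182): 5 bp
  [182,189): 7 bp
  [189,203): 14 bp
  [203,213): 10 bp
  [213,228): 15 bp
  [228,241): 13 bp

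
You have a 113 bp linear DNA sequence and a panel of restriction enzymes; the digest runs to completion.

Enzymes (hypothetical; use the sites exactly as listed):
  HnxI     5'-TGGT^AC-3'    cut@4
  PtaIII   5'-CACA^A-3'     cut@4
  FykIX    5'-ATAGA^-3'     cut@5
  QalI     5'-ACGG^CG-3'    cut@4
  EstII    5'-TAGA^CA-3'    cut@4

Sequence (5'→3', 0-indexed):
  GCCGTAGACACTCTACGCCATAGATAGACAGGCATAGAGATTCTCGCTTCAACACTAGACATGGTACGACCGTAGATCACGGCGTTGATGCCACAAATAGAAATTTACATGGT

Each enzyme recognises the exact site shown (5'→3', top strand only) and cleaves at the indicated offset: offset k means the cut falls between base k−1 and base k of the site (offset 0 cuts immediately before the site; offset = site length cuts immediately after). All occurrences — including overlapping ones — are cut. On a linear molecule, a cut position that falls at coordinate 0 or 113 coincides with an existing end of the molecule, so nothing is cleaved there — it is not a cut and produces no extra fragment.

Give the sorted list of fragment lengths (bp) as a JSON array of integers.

[4,6,6,8,10,12,13,16,17,21]

Site scan:
  HnxI TGGTAC/4: at [61] ⇒ [65]
  PtaIII CACAA/4: at [91] ⇒ [95]
  FykIX ATAGA/5: at [19, 23, 33, 96] ⇒ [24, 28, 38, 101]
  QalI ACGGCG/4: at [78] ⇒ [82]
  EstII TAGACA/4: at [4, 24, 55] ⇒ [8, 28, 59]

All cut coordinates (distinct, sorted): [8, 24, 28, 38, 59, 65, 82, 95, 101]

Fragments:
  [0,8): 8 bp
  [8,24): 16 bp
  [24,28): 4 bp
  [28,38): 10 bp
  [38,59): 21 bp
  [59,65): 6 bp
  [65,82): 17 bp
  [82,95): 13 bp
  [95,101): 6 bp
  [101,113): 12 bp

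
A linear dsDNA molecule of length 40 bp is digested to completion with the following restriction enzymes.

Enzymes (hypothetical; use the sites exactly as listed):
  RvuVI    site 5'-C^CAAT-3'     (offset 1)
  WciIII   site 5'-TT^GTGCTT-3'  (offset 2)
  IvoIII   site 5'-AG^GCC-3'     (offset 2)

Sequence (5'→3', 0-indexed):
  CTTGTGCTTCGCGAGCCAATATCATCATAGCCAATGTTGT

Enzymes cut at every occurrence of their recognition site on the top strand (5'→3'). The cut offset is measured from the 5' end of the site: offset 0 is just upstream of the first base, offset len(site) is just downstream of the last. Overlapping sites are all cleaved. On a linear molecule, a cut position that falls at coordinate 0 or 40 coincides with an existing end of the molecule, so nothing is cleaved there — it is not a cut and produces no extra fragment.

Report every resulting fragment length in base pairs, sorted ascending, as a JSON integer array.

Per-enzyme occurrences:
  RvuVI (CCAAT, off=1): starts [15, 30] → cuts [16, 31]
  WciIII (TTGTGCTT, off=2): starts [1] → cuts [3]
  IvoIII (AGGCC, off=2): no sites

Pooled cuts: [3, 16, 31]

Fragments:
  [0,3): 3 bp
  [3,16): 13 bp
  [16,31): 15 bp
  [31,40): 9 bp

[3,9,13,15]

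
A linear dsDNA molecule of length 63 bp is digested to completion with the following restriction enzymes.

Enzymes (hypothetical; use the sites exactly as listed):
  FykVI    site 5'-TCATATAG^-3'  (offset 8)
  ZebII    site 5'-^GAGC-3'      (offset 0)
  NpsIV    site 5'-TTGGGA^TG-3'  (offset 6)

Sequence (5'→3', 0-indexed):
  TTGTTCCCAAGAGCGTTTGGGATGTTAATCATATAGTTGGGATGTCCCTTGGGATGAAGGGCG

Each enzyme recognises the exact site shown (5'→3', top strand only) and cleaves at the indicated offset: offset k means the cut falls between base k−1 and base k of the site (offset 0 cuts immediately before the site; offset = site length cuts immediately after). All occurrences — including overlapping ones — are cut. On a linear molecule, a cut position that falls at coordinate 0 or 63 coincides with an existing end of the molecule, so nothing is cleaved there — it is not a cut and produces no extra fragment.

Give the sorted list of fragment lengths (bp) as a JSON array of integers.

[6,9,10,12,12,14]

Per-enzyme occurrences:
  FykVI TCATATAG/8: at [28] ⇒ [36]
  ZebII GAGC/0: at [10] ⇒ [10]
  NpsIV TTGGGATG/6: at [16, 36, 48] ⇒ [22, 42, 54]

Pooled cuts: [10, 22, 36, 42, 54]

Fragment lengths:
  [0,10): 10 bp
  [10,22): 12 bp
  [22,36): 14 bp
  [36,42): 6 bp
  [42,54): 12 bp
  [54,63): 9 bp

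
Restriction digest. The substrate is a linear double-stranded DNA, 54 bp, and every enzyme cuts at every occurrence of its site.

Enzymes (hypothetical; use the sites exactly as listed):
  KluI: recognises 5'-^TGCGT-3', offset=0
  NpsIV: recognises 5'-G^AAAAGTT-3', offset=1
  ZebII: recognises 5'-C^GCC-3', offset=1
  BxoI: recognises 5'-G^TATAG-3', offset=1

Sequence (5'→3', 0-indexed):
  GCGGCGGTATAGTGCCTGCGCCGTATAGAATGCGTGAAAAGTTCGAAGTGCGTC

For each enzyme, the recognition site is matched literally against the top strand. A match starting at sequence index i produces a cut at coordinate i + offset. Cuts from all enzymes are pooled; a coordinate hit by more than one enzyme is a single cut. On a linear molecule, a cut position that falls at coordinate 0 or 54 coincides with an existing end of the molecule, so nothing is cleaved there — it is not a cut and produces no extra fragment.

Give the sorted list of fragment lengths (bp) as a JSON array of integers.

[4,6,6,7,7,12,12]

Site scan:
  KluI TGCGT/0: at [30, 48] ⇒ [30, 48]
  NpsIV GAAAAGTT/1: at [35] ⇒ [36]
  ZebII CGCC/1: at [18] ⇒ [19]
  BxoI GTATAG/1: at [6, 22] ⇒ [7, 23]

All cut coordinates (distinct, sorted): [7, 19, 23, 30, 36, 48]

Fragments:
  [0,7): 7 bp
  [7,19): 12 bp
  [19,23): 4 bp
  [23,30): 7 bp
  [30,36): 6 bp
  [36,48): 12 bp
  [48,54): 6 bp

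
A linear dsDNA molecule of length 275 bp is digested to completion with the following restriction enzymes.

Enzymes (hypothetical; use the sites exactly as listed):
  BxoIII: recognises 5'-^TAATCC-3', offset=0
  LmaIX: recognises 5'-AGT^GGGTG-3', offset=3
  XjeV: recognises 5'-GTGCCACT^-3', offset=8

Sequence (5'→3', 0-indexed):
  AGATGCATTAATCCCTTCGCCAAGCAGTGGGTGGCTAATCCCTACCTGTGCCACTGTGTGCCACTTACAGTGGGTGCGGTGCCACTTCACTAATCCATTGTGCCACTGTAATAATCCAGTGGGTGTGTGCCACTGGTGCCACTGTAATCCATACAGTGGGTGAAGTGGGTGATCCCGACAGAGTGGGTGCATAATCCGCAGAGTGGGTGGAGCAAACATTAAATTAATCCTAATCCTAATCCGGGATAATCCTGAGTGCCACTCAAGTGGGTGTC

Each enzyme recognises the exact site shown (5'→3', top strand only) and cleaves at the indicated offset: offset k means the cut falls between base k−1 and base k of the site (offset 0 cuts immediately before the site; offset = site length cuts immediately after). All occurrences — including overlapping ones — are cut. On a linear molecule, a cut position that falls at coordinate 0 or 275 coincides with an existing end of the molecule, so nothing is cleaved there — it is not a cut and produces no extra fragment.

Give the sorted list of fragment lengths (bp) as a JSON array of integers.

[1,4,4,5,6,6,6,7,7,7,8,9,9,9,10,10,13,13,14,15,17,17,18,20,20,20]

Site scan:
  BxoIII TAATCC/0: at [8, 35, 90, 111, 144, 191, 224, 230, 236, 246] ⇒ [8, 35, 90, 111, 144, 191, 224, 230, 236, 246]
  LmaIX AGTGGGTG/3: at [25, 68, 117, 154, 163, 181, 201, 265] ⇒ [28, 71, 120, 157, 166, 184, 204, 268]
  XjeV GTGCCACT/8: at [47, 57, 78, 99, 126, 135, 255] ⇒ [55, 65, 86, 107, 134, 143, 263]

All cut coordinates (distinct, sorted): [8, 28, 35, 55, 65, 71, 86, 90, 107, 111, 120, 134, 143, 144, 157, 166, 184, 191, 204, 224, 230, 236, 246, 263, 268]

Fragment lengths:
  [0,8): 8 bp
  [8,28): 20 bp
  [28,35): 7 bp
  [35,55): 20 bp
  [55,65): 10 bp
  [65,71): 6 bp
  [71,86): 15 bp
  [86,90): 4 bp
  [90,107): 17 bp
  [107,111): 4 bp
  [111,120): 9 bp
  [120,134): 14 bp
  [134,143): 9 bp
  [143,144): 1 bp
  [144,157): 13 bp
  [157,166): 9 bp
  [166,184): 18 bp
  [184,191): 7 bp
  [191,204): 13 bp
  [204,224): 20 bp
  [224,230): 6 bp
  [230,236): 6 bp
  [236,246): 10 bp
  [246,263): 17 bp
  [263,268): 5 bp
  [268,275): 7 bp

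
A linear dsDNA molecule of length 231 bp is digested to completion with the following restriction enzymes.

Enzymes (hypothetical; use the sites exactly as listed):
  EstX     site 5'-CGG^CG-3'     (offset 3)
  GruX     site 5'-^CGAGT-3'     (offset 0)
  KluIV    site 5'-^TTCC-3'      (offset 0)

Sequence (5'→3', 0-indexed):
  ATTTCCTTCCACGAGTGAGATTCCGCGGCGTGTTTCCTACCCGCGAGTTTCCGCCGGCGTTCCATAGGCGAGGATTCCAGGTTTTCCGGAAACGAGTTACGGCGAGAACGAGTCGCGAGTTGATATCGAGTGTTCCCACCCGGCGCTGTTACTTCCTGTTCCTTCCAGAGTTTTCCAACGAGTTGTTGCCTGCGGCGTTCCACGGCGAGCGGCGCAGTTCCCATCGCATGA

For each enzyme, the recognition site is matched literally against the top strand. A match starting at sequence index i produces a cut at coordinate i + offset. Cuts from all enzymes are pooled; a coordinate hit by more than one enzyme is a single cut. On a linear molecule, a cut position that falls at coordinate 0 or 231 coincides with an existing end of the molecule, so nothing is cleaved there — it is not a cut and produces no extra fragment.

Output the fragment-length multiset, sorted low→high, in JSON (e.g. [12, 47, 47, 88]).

Per-enzyme occurrences:
  EstX (CGGCG, off=3): starts [25, 54, 99, 140, 192, 202, 209] → cuts [28, 57, 102, 143, 195, 205, 212]
  GruX (CGAGT, off=0): starts [11, 43, 92, 108, 115, 126, 178] → cuts [11, 43, 92, 108, 115, 126, 178]
  KluIV (TTCC, off=0): starts [2, 6, 20, 33, 48, 59, 74, 83, 132, 152, 158, 162, 172, 197, 217] → cuts [2, 6, 20, 33, 48, 59, 74, 83, 132, 152, 158, 162, 172, 197, 217]

Pooled cuts: [2, 6, 11, 20, 28, 33, 43, 48, 57, 59, 74, 83, 92, 102, 108, 115, 126, 132, 143, 152, 158, 162, 172, 178, 195, 197, 205, 212, 217]

Fragments:
  [0,2): 2 bp
  [2,6): 4 bp
  [6,11): 5 bp
  [11,20): 9 bp
  [20,28): 8 bp
  [28,33): 5 bp
  [33,43): 10 bp
  [43,48): 5 bp
  [48,57): 9 bp
  [57,59): 2 bp
  [59,74): 15 bp
  [74,83): 9 bp
  [83,92): 9 bp
  [92,102): 10 bp
  [102,108): 6 bp
  [108,115): 7 bp
  [115,126): 11 bp
  [126,132): 6 bp
  [132,143): 11 bp
  [143,152): 9 bp
  [152,158): 6 bp
  [158,162): 4 bp
  [162,172): 10 bp
  [172,178): 6 bp
  [178,195): 17 bp
  [195,197): 2 bp
  [197,205): 8 bp
  [205,212): 7 bp
  [212,217): 5 bp
  [217,231): 14 bp

[2,2,2,4,4,5,5,5,5,6,6,6,6,7,7,8,8,9,9,9,9,9,10,10,10,11,11,14,15,17]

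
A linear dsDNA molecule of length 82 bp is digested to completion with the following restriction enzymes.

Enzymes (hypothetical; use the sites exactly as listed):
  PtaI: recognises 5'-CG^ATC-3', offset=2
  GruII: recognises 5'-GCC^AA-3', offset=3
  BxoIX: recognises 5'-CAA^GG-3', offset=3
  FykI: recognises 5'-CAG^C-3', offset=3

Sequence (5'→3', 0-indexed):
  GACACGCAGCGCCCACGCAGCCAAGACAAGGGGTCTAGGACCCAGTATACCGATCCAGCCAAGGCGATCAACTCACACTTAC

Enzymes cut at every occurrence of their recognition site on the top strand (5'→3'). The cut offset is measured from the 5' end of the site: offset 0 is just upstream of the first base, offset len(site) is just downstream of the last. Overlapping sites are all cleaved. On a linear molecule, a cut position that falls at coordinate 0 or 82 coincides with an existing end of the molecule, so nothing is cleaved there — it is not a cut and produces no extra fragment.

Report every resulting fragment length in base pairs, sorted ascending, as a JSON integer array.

Site scan:
  PtaI (CGATC, off=2): starts [50, 64] → cuts [52, 66]
  GruII (GCCAA, off=3): starts [19, 57] → cuts [22, 60]
  BxoIX (CAAGG, off=3): starts [26, 59] → cuts [29, 62]
  FykI (CAGC, off=3): starts [6, 17, 55] → cuts [9, 20, 58]

Pooled cuts: [9, 20, 22, 29, 52, 58, 60, 62, 66]

Fragments:
  [0,9): 9 bp
  [9,20): 11 bp
  [20,22): 2 bp
  [22,29): 7 bp
  [29,52): 23 bp
  [52,58): 6 bp
  [58,60): 2 bp
  [60,62): 2 bp
  [62,66): 4 bp
  [66,82): 16 bp

[2,2,2,4,6,7,9,11,16,23]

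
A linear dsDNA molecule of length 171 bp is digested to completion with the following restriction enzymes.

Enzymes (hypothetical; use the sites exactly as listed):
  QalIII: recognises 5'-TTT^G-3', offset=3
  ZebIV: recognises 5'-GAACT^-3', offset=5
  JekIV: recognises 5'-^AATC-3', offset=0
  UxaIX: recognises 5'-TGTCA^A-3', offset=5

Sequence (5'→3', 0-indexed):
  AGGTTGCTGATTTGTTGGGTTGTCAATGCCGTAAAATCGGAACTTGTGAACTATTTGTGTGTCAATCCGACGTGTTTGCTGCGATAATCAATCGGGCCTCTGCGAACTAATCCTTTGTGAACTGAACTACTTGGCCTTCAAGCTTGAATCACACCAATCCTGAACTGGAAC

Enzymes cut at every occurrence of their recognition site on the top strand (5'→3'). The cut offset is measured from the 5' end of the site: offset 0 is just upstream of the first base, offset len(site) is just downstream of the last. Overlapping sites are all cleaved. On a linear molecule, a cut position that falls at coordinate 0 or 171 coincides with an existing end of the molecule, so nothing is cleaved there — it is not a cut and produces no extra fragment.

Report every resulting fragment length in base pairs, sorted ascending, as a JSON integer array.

Scan for sites:
  QalIII TTTG/3: at [10, 53, 74, 113] ⇒ [13, 56, 77, 116]
  ZebIV GAACT/5: at [39, 47, 103, 118, 123, 161] ⇒ [44, 52, 108, 123, 128, 166]
  JekIV AATC/0: at [34, 63, 85, 89, 108, 146, 155] ⇒ [34, 63, 85, 89, 108, 146, 155]
  UxaIX TGTCAA/5: at [20, 59] ⇒ [25, 64]

Pooled cuts: [13, 25, 34, 44, 52, 56, 63, 64, 77, 85, 89, 108, 116, 123, 128, 146, 155, 166]

Fragments:
  [0,13): 13 bp
  [13,25): 12 bp
  [25,34): 9 bp
  [34,44): 10 bp
  [44,52): 8 bp
  [52,56): 4 bp
  [56,63): 7 bp
  [63,64): 1 bp
  [64,77): 13 bp
  [77,85): 8 bp
  [85,89): 4 bp
  [89,108): 19 bp
  [108,116): 8 bp
  [116,123): 7 bp
  [123,128): 5 bp
  [128,146): 18 bp
  [146,155): 9 bp
  [155,166): 11 bp
  [166,171): 5 bp

[1,4,4,5,5,7,7,8,8,8,9,9,10,11,12,13,13,18,19]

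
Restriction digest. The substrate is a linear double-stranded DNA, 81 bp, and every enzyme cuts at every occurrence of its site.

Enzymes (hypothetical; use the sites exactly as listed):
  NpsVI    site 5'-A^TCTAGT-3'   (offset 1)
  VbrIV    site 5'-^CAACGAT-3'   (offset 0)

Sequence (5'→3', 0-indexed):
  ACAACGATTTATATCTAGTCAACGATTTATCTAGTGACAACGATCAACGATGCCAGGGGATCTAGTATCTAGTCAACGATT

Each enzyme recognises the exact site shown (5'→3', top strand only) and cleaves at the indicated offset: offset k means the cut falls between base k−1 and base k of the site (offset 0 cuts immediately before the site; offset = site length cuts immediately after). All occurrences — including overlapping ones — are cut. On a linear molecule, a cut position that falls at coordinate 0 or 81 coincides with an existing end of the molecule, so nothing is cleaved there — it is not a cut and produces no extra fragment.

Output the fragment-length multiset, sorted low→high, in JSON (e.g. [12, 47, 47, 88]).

[1,6,6,7,7,8,8,10,12,16]

Per-enzyme occurrences:
  NpsVI (ATCTAGT, off=1): starts [12, 28, 59, 66] → cuts [13, 29, 60, 67]
  VbrIV (CAACGAT, off=0): starts [1, 19, 37, 44, 73] → cuts [1, 19, 37, 44, 73]

Pooled cuts: [1, 13, 19, 29, 37, 44, 60, 67, 73]

Fragments:
  [0,1): 1 bp
  [1,13): 12 bp
  [13,19): 6 bp
  [19,29): 10 bp
  [29,37): 8 bp
  [37,44): 7 bp
  [44,60): 16 bp
  [60,67): 7 bp
  [67,73): 6 bp
  [73,81): 8 bp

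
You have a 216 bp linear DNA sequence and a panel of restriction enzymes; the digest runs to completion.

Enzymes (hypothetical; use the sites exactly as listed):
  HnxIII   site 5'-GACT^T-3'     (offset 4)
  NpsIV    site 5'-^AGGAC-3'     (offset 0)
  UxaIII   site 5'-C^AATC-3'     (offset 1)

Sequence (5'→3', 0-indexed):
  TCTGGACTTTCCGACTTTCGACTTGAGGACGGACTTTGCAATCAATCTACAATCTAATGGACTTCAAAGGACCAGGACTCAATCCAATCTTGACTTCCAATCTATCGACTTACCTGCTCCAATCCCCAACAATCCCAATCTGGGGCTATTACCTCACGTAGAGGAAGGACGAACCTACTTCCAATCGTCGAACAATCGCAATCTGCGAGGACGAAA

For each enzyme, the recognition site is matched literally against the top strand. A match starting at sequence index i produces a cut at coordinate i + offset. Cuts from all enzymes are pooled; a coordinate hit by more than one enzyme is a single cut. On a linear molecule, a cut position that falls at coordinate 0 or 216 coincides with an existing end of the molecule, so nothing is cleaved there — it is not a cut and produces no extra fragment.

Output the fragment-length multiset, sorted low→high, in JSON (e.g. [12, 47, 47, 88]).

[2,3,4,4,4,5,6,6,6,7,7,7,8,8,8,9,10,10,10,10,11,12,13,17,29]

Per-enzyme occurrences:
  HnxIII GACTT/4: at [4, 12, 19, 31, 59, 91, 106] ⇒ [8, 16, 23, 35, 63, 95, 110]
  NpsIV AGGAC/0: at [25, 67, 73, 165, 207] ⇒ [25, 67, 73, 165, 207]
  UxaIII CAATC/1: at [38, 42, 49, 79, 84, 97, 119, 129, 135, 181, 192, 198] ⇒ [39, 43, 50, 80, 85, 98, 120, 130, 136, 182, 193, 199]

Pooled cuts: [8, 16, 23, 25, 35, 39, 43, 50, 63, 67, 73, 80, 85, 95, 98, 110, 120, 130, 136, 165, 182, 193, 199, 207]

Fragment lengths:
  [0,8): 8 bp
  [8,16): 8 bp
  [16,23): 7 bp
  [23,25): 2 bp
  [25,35): 10 bp
  [35,39): 4 bp
  [39,43): 4 bp
  [43,50): 7 bp
  [50,63): 13 bp
  [63,67): 4 bp
  [67,73): 6 bp
  [73,80): 7 bp
  [80,85): 5 bp
  [85,95): 10 bp
  [95,98): 3 bp
  [98,110): 12 bp
  [110,120): 10 bp
  [120,130): 10 bp
  [130,136): 6 bp
  [136,165): 29 bp
  [165,182): 17 bp
  [182,193): 11 bp
  [193,199): 6 bp
  [199,207): 8 bp
  [207,216): 9 bp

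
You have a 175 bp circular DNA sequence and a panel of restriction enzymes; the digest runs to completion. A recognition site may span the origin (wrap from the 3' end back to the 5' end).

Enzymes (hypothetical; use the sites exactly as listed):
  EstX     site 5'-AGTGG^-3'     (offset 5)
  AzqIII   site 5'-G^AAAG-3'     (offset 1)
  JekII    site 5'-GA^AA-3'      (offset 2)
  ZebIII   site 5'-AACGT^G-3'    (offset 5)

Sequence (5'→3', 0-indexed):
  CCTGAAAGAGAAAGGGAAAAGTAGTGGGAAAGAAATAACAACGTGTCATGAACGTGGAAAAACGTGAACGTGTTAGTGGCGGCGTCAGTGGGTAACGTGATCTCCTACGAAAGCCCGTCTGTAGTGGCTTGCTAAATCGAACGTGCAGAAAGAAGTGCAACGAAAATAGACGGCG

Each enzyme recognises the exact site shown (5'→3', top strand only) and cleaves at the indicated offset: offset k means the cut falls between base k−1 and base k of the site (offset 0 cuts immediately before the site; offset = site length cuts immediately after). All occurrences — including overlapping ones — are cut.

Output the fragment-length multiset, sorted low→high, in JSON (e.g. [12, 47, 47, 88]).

[1,1,1,1,1,1,3,4,4,5,6,6,7,7,8,10,11,11,11,12,14,16,17,17]

Scan for sites:
  EstX AGTGG/5: at [22, 74, 86, 122] ⇒ [27, 79, 91, 127]
  AzqIII GAAAG/1: at [3, 9, 27, 108, 147] ⇒ [4, 10, 28, 109, 148]
  JekII GAAA/2: at [3, 9, 15, 27, 31, 56, 108, 147, 161] ⇒ [5, 11, 17, 29, 33, 58, 110, 149, 163]
  ZebIII AACGTG/5: at [39, 50, 60, 66, 93, 139] ⇒ [44, 55, 65, 71, 98, 144]

All cut coordinates (distinct, sorted): [4, 5, 10, 11, 17, 27, 28, 29, 33, 44, 55, 58, 65, 71, 79, 91, 98, 109, 110, 127, 144, 148, 149, 163]

Fragments:
  4→5: 1 bp
  5→10: 5 bp
  10→11: 1 bp
  11→17: 6 bp
  17→27: 10 bp
  27→28: 1 bp
  28→29: 1 bp
  29→33: 4 bp
  33→44: 11 bp
  44→55: 11 bp
  55→58: 3 bp
  58→65: 7 bp
  65→71: 6 bp
  71→79: 8 bp
  79→91: 12 bp
  91→98: 7 bp
  98→109: 11 bp
  109→110: 1 bp
  110→127: 17 bp
  127→144: 17 bp
  144→148: 4 bp
  148→149: 1 bp
  149→163: 14 bp
  163→4 (wrap): 175-163+4 = 16 bp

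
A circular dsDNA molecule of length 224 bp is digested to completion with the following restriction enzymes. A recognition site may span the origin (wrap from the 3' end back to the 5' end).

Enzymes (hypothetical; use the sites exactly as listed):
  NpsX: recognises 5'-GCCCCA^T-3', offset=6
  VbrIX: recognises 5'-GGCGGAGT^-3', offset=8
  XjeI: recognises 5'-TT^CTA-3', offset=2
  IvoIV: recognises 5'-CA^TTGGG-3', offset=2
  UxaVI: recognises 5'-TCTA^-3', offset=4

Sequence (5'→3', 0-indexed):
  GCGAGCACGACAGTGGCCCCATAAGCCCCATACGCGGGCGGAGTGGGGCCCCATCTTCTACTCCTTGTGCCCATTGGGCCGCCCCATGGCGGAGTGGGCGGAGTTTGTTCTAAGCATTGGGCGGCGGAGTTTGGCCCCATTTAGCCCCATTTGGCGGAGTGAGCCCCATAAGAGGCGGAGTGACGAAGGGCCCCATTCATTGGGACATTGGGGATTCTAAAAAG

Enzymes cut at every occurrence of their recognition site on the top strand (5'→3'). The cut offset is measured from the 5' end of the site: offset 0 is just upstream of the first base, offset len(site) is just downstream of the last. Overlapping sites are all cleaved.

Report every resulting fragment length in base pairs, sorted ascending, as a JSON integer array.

Per-enzyme occurrences:
  NpsX (GCCCCAT, off=6): starts [15, 24, 47, 80, 133, 143, 162, 189] → cuts [21, 30, 53, 86, 139, 149, 168, 195]
  VbrIX (GGCGGAGT, off=8): starts [36, 87, 96, 122, 152, 173] → cuts [44, 95, 104, 130, 160, 181]
  XjeI (TTCTA, off=2): starts [55, 107, 214] → cuts [57, 109, 216]
  IvoIV (CATTGGG, off=2): starts [71, 114, 197, 205] → cuts [73, 116, 199, 207]
  UxaVI (TCTA, off=4): starts [56, 108, 215] → cuts [60, 112, 219]

Pooled cuts: [21, 30, 44, 53, 57, 60, 73, 86, 95, 104, 109, 112, 116, 130, 139, 149, 160, 168, 181, 195, 199, 207, 216, 219]

Fragments:
  21→30: 9 bp
  30→44: 14 bp
  44→53: 9 bp
  53→57: 4 bp
  57→60: 3 bp
  60→73: 13 bp
  73→86: 13 bp
  86→95: 9 bp
  95→104: 9 bp
  104→109: 5 bp
  109→112: 3 bp
  112→116: 4 bp
  116→130: 14 bp
  130→139: 9 bp
  139→149: 10 bp
  149→160: 11 bp
  160→168: 8 bp
  168→181: 13 bp
  181→195: 14 bp
  195→199: 4 bp
  199→207: 8 bp
  207→216: 9 bp
  216→219: 3 bp
  219→21 (wrap): 224-219+21 = 26 bp

[3,3,3,4,4,4,5,8,8,9,9,9,9,9,9,10,11,13,13,13,14,14,14,26]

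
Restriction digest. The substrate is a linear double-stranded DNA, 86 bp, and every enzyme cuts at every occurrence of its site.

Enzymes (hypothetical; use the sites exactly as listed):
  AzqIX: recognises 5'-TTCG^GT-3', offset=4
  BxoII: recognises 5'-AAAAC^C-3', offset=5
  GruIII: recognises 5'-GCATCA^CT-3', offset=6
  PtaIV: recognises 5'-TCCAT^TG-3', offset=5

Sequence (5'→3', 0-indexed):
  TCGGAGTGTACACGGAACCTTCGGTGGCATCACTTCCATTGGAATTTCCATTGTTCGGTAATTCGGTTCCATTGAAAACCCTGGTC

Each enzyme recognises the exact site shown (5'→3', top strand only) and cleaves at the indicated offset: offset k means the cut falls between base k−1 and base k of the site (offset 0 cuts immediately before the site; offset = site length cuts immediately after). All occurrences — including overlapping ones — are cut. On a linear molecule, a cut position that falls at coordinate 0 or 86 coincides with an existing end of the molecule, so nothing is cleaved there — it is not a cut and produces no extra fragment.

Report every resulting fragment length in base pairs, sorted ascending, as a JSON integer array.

[6,7,7,7,7,8,9,12,23]

Scan for sites:
  AzqIX TTCGGT/4: at [19, 53, 61] ⇒ [23, 57, 65]
  BxoII AAAACC/5: at [74] ⇒ [79]
  GruIII GCATCACT/6: at [26] ⇒ [32]
  PtaIV TCCATTG/5: at [34, 46, 67] ⇒ [39, 51, 72]

All cut coordinates (distinct, sorted): [23, 32, 39, 51, 57, 65, 72, 79]

Fragments:
  [0,23): 23 bp
  [23,32): 9 bp
  [32,39): 7 bp
  [39,51): 12 bp
  [51,57): 6 bp
  [57,65): 8 bp
  [65,72): 7 bp
  [72,79): 7 bp
  [79,86): 7 bp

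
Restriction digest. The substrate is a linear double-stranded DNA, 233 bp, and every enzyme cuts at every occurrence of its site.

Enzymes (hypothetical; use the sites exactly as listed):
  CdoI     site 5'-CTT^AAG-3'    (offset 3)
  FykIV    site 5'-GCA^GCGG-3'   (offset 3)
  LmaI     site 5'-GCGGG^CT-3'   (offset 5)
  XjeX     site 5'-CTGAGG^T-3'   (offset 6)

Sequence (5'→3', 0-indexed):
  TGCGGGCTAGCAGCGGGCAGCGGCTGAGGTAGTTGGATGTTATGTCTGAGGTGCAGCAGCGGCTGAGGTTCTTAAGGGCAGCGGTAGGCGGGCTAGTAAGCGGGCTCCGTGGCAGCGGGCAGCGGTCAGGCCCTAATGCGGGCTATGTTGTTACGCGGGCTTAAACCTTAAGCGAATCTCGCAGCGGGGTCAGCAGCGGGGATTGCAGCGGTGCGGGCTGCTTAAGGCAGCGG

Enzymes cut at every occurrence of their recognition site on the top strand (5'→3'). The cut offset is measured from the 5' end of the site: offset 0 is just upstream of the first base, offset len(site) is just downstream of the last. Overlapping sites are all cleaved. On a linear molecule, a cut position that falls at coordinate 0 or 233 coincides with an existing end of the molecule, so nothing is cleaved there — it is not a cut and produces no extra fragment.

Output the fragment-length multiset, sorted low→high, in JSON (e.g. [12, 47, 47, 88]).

[4,5,6,6,6,6,7,7,7,7,10,10,10,10,10,12,12,12,12,14,17,21,22]

Site scan:
  CdoI CTTAAG/3: at [70, 166, 220] ⇒ [73, 169, 223]
  FykIV GCAGCGG/3: at [9, 16, 55, 77, 111, 118, 180, 192, 204, 226] ⇒ [12, 19, 58, 80, 114, 121, 183, 195, 207, 229]
  LmaI GCGGGCT/5: at [1, 87, 99, 137, 154, 212] ⇒ [6, 92, 104, 142, 159, 217]
  XjeX CTGAGGT/6: at [23, 45, 62] ⇒ [29, 51, 68]

Pooled cuts: [6, 12, 19, 29, 51, 58, 68, 73, 80, 92, 104, 114, 121, 142, 159, 169, 183, 195, 207, 217, 223, 229]

Fragments:
  [0,6): 6 bp
  [6,12): 6 bp
  [12,19): 7 bp
  [19,29): 10 bp
  [29,51): 22 bp
  [51,58): 7 bp
  [58,68): 10 bp
  [68,73): 5 bp
  [73,80): 7 bp
  [80,92): 12 bp
  [92,104): 12 bp
  [104,114): 10 bp
  [114,121): 7 bp
  [121,142): 21 bp
  [142,159): 17 bp
  [159,169): 10 bp
  [169,183): 14 bp
  [183,195): 12 bp
  [195,207): 12 bp
  [207,217): 10 bp
  [217,223): 6 bp
  [223,229): 6 bp
  [229,233): 4 bp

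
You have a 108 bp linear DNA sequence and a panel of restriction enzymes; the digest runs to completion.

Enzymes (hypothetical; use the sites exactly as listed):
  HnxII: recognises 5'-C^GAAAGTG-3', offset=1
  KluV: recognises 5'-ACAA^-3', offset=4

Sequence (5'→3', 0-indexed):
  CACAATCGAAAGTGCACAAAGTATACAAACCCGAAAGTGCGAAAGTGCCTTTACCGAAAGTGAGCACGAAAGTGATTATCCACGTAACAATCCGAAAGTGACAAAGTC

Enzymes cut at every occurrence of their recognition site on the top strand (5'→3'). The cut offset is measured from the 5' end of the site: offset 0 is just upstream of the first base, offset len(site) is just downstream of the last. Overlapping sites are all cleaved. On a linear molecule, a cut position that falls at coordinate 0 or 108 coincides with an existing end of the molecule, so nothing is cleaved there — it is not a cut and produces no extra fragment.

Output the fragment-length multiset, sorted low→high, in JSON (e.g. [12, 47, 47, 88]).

Scan for sites:
  HnxII CGAAAGTG/1: at [6, 31, 39, 54, 66, 92] ⇒ [7, 32, 40, 55, 67, 93]
  KluV ACAA/4: at [1, 15, 24, 86, 100] ⇒ [5, 19, 28, 90, 104]

Pooled cuts: [5, 7, 19, 28, 32, 40, 55, 67, 90, 93, 104]

Fragments:
  [0,5): 5 bp
  [5,7): 2 bp
  [7,19): 12 bp
  [19,28): 9 bp
  [28,32): 4 bp
  [32,40): 8 bp
  [40,55): 15 bp
  [55,67): 12 bp
  [67,90): 23 bp
  [90,93): 3 bp
  [93,104): 11 bp
  [104,108): 4 bp

[2,3,4,4,5,8,9,11,12,12,15,23]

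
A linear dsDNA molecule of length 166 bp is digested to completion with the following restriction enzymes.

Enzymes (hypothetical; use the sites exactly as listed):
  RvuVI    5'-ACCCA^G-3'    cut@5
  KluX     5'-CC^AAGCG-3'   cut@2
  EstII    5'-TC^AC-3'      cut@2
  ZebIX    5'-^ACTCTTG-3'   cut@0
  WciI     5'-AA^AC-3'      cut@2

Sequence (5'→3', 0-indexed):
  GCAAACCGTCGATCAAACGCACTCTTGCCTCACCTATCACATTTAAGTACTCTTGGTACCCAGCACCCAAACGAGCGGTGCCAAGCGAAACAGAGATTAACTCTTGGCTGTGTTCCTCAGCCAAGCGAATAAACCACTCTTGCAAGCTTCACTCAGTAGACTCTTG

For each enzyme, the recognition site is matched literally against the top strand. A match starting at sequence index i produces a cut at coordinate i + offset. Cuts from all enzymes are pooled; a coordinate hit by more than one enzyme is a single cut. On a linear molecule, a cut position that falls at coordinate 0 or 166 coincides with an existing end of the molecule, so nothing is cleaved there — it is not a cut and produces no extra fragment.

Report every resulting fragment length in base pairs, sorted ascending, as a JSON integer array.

Per-enzyme occurrences:
  RvuVI ACCCAG/5: at [57] ⇒ [62]
  KluX CCAAGCG/2: at [80, 120] ⇒ [82, 122]
  EstII TCAC/2: at [29, 36, 148] ⇒ [31, 38, 150]
  ZebIX ACTCTTG/0: at [20, 48, 99, 135, 159] ⇒ [20, 48, 99, 135, 159]
  WciI AAAC/2: at [2, 14, 68, 87, 130] ⇒ [4, 16, 70, 89, 132]

Pooled cuts: [4, 16, 20, 31, 38, 48, 62, 70, 82, 89, 99, 122, 132, 135, 150, 159]

Fragments:
  [0,4): 4 bp
  [4,16): 12 bp
  [16,20): 4 bp
  [20,31): 11 bp
  [31,38): 7 bp
  [38,48): 10 bp
  [48,62): 14 bp
  [62,70): 8 bp
  [70,82): 12 bp
  [82,89): 7 bp
  [89,99): 10 bp
  [99,122): 23 bp
  [122,132): 10 bp
  [132,135): 3 bp
  [135,150): 15 bp
  [150,159): 9 bp
  [159,166): 7 bp

[3,4,4,7,7,7,8,9,10,10,10,11,12,12,14,15,23]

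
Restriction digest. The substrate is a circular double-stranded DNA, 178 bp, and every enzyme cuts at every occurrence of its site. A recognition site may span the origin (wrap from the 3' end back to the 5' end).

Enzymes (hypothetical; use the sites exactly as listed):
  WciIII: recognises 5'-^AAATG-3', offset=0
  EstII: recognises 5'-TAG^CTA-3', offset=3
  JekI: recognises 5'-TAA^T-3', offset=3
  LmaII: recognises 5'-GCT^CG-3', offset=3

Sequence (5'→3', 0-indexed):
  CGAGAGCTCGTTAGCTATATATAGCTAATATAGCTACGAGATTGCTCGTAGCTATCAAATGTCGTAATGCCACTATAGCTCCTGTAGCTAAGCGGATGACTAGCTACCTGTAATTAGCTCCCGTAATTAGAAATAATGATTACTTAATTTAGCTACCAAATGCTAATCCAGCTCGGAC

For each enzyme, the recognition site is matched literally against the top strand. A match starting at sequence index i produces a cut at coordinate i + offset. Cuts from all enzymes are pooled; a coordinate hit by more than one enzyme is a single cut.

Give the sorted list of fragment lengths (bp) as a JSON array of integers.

[4,5,5,5,5,5,6,7,9,10,10,10,11,11,13,13,13,16,20]

Per-enzyme occurrences:
  WciIII AAATG/0: at [56, 157] ⇒ [56, 157]
  EstII TAGCTA/3: at [11, 21, 30, 48, 84, 100, 149] ⇒ [14, 24, 33, 51, 87, 103, 152]
  JekI TAAT/3: at [25, 64, 110, 123, 133, 144, 163] ⇒ [28, 67, 113, 126, 136, 147, 166]
  LmaII GCTCG/3: at [5, 43, 170] ⇒ [8, 46, 173]

All cut coordinates (distinct, sorted): [8, 14, 24, 28, 33, 46, 51, 56, 67, 87, 103, 113, 126, 136, 147, 152, 157, 166, 173]

Fragment lengths:
  8→14: 6 bp
  14→24: 10 bp
  24→28: 4 bp
  28→33: 5 bp
  33→46: 13 bp
  46→51: 5 bp
  51→56: 5 bp
  56→67: 11 bp
  67→87: 20 bp
  87→103: 16 bp
  103→113: 10 bp
  113→126: 13 bp
  126→136: 10 bp
  136→147: 11 bp
  147→152: 5 bp
  152→157: 5 bp
  157→166: 9 bp
  166→173: 7 bp
  173→8 (wrap): 178-173+8 = 13 bp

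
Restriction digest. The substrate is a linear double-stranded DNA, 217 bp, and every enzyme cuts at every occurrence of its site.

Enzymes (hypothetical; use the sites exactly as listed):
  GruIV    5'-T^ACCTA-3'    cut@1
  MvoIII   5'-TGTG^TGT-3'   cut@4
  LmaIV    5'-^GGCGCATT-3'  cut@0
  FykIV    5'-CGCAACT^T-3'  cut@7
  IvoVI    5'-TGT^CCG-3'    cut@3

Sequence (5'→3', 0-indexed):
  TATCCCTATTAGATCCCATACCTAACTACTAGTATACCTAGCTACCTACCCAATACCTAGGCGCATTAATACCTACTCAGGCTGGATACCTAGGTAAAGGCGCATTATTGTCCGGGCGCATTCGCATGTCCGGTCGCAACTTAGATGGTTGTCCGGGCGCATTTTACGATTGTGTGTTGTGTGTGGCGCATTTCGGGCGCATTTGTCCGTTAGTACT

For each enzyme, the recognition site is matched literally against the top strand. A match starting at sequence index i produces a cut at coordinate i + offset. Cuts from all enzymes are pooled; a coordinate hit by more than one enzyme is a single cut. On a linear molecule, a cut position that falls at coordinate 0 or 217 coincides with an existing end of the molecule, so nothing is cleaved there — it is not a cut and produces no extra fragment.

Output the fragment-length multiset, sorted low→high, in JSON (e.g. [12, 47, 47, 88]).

[3,3,3,5,7,8,11,11,11,11,11,11,11,12,13,15,16,17,19,19]

Site scan:
  GruIV TACCTA/1: at [18, 34, 42, 53, 69, 86] ⇒ [19, 35, 43, 54, 70, 87]
  MvoIII TGTGTGT/4: at [170, 177] ⇒ [174, 181]
  LmaIV GGCGCATT/0: at [59, 98, 114, 155, 184, 195] ⇒ [59, 98, 114, 155, 184, 195]
  FykIV CGCAACTT/7: at [134] ⇒ [141]
  IvoVI TGTCCG/3: at [108, 126, 149, 203] ⇒ [111, 129, 152, 206]

All cut coordinates (distinct, sorted): [19, 35, 43, 54, 59, 70, 87, 98, 111, 114, 129, 141, 152, 155, 174, 181, 184, 195, 206]

Fragment lengths:
  [0,19): 19 bp
  [19,35): 16 bp
  [35,43): 8 bp
  [43,54): 11 bp
  [54,59): 5 bp
  [59,70): 11 bp
  [70,87): 17 bp
  [87,98): 11 bp
  [98,111): 13 bp
  [111,114): 3 bp
  [114,129): 15 bp
  [129,141): 12 bp
  [141,152): 11 bp
  [152,155): 3 bp
  [155,174): 19 bp
  [174,181): 7 bp
  [181,184): 3 bp
  [184,195): 11 bp
  [195,206): 11 bp
  [206,217): 11 bp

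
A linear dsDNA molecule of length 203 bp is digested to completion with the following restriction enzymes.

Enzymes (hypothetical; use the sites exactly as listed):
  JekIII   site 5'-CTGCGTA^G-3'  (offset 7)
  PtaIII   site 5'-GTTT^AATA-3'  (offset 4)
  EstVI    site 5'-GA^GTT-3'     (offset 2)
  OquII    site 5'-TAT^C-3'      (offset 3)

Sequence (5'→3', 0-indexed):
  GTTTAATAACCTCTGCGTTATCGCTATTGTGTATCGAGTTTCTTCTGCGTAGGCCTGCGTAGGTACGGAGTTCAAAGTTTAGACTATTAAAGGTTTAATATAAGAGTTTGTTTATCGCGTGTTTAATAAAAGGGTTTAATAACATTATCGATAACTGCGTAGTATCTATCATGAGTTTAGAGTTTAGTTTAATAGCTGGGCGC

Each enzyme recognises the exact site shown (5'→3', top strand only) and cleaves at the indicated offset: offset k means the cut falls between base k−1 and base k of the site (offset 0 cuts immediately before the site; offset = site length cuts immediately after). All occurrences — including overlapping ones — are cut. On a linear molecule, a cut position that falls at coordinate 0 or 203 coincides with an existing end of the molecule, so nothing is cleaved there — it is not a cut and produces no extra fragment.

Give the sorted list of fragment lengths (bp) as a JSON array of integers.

[3,4,4,4,5,7,8,9,9,9,10,10,11,13,13,13,13,14,17,27]

Scan for sites:
  JekIII (CTGCGTAG, off=7): starts [44, 54, 154] → cuts [51, 61, 161]
  PtaIII (GTTTAATA, off=4): starts [0, 92, 120, 133, 186] → cuts [4, 96, 124, 137, 190]
  EstVI (GAGTT, off=2): starts [35, 67, 103, 172, 179] → cuts [37, 69, 105, 174, 181]
  OquII (TATC, off=3): starts [18, 31, 112, 145, 162, 166] → cuts [21, 34, 115, 148, 165, 169]

All cut coordinates (distinct, sorted): [4, 21, 34, 37, 51, 61, 69, 96, 105, 115, 124, 137, 148, 161, 165, 169, 174, 181, 190]

Fragments:
  [0,4): 4 bp
  [4,21): 17 bp
  [21,34): 13 bp
  [34,37): 3 bp
  [37,51): 14 bp
  [51,61): 10 bp
  [61,69): 8 bp
  [69,96): 27 bp
  [96,105): 9 bp
  [105,115): 10 bp
  [115,124): 9 bp
  [124,137): 13 bp
  [137,148): 11 bp
  [148,161): 13 bp
  [161,165): 4 bp
  [165,169): 4 bp
  [169,174): 5 bp
  [174,181): 7 bp
  [181,190): 9 bp
  [190,203): 13 bp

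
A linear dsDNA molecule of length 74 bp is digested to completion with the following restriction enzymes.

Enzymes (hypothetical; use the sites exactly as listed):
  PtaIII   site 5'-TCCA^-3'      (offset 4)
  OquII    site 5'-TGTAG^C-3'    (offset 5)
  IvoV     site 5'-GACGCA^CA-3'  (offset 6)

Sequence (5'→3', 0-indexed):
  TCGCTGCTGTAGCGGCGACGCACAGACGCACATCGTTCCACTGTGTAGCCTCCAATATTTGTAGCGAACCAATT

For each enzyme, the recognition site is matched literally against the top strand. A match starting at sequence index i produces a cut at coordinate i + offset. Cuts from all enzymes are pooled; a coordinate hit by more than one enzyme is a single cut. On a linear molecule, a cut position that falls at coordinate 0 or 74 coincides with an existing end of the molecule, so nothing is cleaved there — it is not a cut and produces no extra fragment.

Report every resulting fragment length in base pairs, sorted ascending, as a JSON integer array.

[6,8,8,10,10,10,10,12]

Scan for sites:
  PtaIII TCCA/4: at [36, 50] ⇒ [40, 54]
  OquII TGTAGC/5: at [7, 43, 59] ⇒ [12, 48, 64]
  IvoV GACGCACA/6: at [16, 24] ⇒ [22, 30]

Pooled cuts: [12, 22, 30, 40, 48, 54, 64]

Fragment lengths:
  [0,12): 12 bp
  [12,22): 10 bp
  [22,30): 8 bp
  [30,40): 10 bp
  [40,48): 8 bp
  [48,54): 6 bp
  [54,64): 10 bp
  [64,74): 10 bp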